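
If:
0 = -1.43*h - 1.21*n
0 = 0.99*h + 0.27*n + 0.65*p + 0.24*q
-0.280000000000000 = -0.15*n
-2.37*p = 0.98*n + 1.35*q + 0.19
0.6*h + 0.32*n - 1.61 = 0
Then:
No Solution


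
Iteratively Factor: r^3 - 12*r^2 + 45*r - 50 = (r - 5)*(r^2 - 7*r + 10) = (r - 5)^2*(r - 2)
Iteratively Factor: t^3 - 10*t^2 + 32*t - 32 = (t - 2)*(t^2 - 8*t + 16) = (t - 4)*(t - 2)*(t - 4)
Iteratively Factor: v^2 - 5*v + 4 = (v - 4)*(v - 1)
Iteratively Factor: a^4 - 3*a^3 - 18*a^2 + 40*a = (a - 2)*(a^3 - a^2 - 20*a) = a*(a - 2)*(a^2 - a - 20) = a*(a - 2)*(a + 4)*(a - 5)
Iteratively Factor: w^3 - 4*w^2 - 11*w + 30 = (w - 5)*(w^2 + w - 6) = (w - 5)*(w - 2)*(w + 3)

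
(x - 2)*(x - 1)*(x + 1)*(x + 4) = x^4 + 2*x^3 - 9*x^2 - 2*x + 8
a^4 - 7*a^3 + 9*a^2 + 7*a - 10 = (a - 5)*(a - 2)*(a - 1)*(a + 1)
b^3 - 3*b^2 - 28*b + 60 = (b - 6)*(b - 2)*(b + 5)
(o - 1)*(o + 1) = o^2 - 1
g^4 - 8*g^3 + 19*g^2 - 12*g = g*(g - 4)*(g - 3)*(g - 1)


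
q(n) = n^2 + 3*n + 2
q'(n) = 2*n + 3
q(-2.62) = 1.00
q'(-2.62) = -2.24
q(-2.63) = 1.03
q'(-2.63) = -2.26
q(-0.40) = 0.96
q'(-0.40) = 2.20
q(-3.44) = 3.51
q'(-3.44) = -3.88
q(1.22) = 7.15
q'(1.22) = 5.44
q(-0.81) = 0.23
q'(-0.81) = 1.38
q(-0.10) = 1.71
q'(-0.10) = 2.80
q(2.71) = 17.47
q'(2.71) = 8.42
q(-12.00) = 110.00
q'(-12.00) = -21.00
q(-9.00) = 56.00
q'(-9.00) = -15.00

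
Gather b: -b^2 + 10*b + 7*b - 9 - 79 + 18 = -b^2 + 17*b - 70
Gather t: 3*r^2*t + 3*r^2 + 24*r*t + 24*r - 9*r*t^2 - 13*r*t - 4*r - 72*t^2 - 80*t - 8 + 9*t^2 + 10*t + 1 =3*r^2 + 20*r + t^2*(-9*r - 63) + t*(3*r^2 + 11*r - 70) - 7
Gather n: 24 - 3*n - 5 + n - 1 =18 - 2*n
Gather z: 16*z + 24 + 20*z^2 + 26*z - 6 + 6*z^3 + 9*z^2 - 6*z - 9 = 6*z^3 + 29*z^2 + 36*z + 9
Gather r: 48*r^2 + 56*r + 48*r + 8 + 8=48*r^2 + 104*r + 16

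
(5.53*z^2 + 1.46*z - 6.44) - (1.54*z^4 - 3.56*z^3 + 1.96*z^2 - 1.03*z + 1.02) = -1.54*z^4 + 3.56*z^3 + 3.57*z^2 + 2.49*z - 7.46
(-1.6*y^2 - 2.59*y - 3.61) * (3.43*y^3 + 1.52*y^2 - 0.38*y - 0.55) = -5.488*y^5 - 11.3157*y^4 - 15.7111*y^3 - 3.623*y^2 + 2.7963*y + 1.9855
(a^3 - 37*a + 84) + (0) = a^3 - 37*a + 84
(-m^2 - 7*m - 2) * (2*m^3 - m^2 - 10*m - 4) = -2*m^5 - 13*m^4 + 13*m^3 + 76*m^2 + 48*m + 8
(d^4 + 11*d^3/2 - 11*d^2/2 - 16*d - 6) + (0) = d^4 + 11*d^3/2 - 11*d^2/2 - 16*d - 6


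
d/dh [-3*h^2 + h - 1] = 1 - 6*h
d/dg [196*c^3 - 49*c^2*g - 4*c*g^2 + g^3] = -49*c^2 - 8*c*g + 3*g^2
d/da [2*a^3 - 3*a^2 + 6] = 6*a*(a - 1)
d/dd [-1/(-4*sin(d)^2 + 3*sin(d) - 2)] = (3 - 8*sin(d))*cos(d)/(4*sin(d)^2 - 3*sin(d) + 2)^2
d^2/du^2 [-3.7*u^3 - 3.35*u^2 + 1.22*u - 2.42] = -22.2*u - 6.7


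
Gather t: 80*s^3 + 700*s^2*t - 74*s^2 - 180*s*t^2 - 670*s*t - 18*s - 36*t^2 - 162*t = 80*s^3 - 74*s^2 - 18*s + t^2*(-180*s - 36) + t*(700*s^2 - 670*s - 162)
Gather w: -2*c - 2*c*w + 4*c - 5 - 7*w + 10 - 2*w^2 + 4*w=2*c - 2*w^2 + w*(-2*c - 3) + 5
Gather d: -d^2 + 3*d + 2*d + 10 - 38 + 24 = -d^2 + 5*d - 4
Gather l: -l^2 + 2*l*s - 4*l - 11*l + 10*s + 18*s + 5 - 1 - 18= -l^2 + l*(2*s - 15) + 28*s - 14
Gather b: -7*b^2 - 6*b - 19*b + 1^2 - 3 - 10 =-7*b^2 - 25*b - 12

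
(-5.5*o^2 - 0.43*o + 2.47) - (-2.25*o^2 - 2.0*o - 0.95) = -3.25*o^2 + 1.57*o + 3.42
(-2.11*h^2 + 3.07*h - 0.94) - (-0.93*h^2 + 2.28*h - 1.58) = -1.18*h^2 + 0.79*h + 0.64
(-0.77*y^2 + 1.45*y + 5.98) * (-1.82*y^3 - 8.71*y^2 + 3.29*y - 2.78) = 1.4014*y^5 + 4.0677*y^4 - 26.0464*y^3 - 45.1747*y^2 + 15.6432*y - 16.6244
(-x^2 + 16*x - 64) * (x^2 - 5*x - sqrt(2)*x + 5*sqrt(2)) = -x^4 + sqrt(2)*x^3 + 21*x^3 - 144*x^2 - 21*sqrt(2)*x^2 + 144*sqrt(2)*x + 320*x - 320*sqrt(2)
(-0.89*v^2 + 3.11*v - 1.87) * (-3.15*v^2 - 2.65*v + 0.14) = 2.8035*v^4 - 7.438*v^3 - 2.4756*v^2 + 5.3909*v - 0.2618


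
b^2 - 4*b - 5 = (b - 5)*(b + 1)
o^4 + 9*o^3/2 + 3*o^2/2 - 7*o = o*(o - 1)*(o + 2)*(o + 7/2)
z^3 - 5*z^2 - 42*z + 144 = (z - 8)*(z - 3)*(z + 6)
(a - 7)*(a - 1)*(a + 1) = a^3 - 7*a^2 - a + 7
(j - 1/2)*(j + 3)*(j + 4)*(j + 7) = j^4 + 27*j^3/2 + 54*j^2 + 107*j/2 - 42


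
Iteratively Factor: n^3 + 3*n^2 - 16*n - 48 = (n - 4)*(n^2 + 7*n + 12) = (n - 4)*(n + 4)*(n + 3)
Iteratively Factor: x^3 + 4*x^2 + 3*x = (x)*(x^2 + 4*x + 3) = x*(x + 1)*(x + 3)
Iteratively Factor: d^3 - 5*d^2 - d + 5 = (d - 5)*(d^2 - 1) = (d - 5)*(d + 1)*(d - 1)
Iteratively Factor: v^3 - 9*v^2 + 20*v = (v - 5)*(v^2 - 4*v) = v*(v - 5)*(v - 4)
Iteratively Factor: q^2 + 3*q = (q)*(q + 3)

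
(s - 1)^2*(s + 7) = s^3 + 5*s^2 - 13*s + 7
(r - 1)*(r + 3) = r^2 + 2*r - 3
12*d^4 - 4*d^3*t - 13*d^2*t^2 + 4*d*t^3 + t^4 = (-2*d + t)*(-d + t)*(d + t)*(6*d + t)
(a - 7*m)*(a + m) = a^2 - 6*a*m - 7*m^2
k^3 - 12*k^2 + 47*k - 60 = (k - 5)*(k - 4)*(k - 3)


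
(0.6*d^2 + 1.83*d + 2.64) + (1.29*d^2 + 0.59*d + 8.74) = 1.89*d^2 + 2.42*d + 11.38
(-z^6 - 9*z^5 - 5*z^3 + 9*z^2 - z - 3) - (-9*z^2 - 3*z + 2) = -z^6 - 9*z^5 - 5*z^3 + 18*z^2 + 2*z - 5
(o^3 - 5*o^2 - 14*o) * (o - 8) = o^4 - 13*o^3 + 26*o^2 + 112*o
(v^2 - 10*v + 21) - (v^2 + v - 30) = 51 - 11*v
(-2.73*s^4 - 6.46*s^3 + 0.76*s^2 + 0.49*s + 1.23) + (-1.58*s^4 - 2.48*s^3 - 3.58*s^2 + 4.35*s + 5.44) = -4.31*s^4 - 8.94*s^3 - 2.82*s^2 + 4.84*s + 6.67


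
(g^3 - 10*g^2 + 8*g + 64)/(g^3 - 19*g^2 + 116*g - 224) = (g + 2)/(g - 7)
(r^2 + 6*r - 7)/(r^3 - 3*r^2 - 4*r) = (-r^2 - 6*r + 7)/(r*(-r^2 + 3*r + 4))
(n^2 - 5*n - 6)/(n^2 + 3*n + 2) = (n - 6)/(n + 2)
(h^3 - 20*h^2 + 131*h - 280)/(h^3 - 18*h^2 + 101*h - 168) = (h - 5)/(h - 3)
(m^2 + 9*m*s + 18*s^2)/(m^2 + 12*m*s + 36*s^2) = (m + 3*s)/(m + 6*s)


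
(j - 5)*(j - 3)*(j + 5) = j^3 - 3*j^2 - 25*j + 75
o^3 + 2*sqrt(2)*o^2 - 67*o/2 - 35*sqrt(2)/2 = (o - 7*sqrt(2)/2)*(o + sqrt(2)/2)*(o + 5*sqrt(2))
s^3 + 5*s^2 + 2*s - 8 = (s - 1)*(s + 2)*(s + 4)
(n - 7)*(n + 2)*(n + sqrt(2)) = n^3 - 5*n^2 + sqrt(2)*n^2 - 14*n - 5*sqrt(2)*n - 14*sqrt(2)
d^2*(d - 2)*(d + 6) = d^4 + 4*d^3 - 12*d^2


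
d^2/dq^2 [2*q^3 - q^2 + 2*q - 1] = 12*q - 2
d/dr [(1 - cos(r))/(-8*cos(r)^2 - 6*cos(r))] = (-3*sin(r)^3/cos(r)^2 + sin(r) - 8*tan(r))/(2*(4*cos(r) + 3)^2)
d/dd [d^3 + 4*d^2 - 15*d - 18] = 3*d^2 + 8*d - 15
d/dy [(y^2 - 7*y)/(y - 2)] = (y^2 - 4*y + 14)/(y^2 - 4*y + 4)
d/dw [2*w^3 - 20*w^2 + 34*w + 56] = 6*w^2 - 40*w + 34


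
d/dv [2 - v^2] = -2*v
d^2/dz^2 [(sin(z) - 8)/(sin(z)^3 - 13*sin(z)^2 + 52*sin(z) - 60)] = (-4*sin(z)^7 + 111*sin(z)^6 - 1099*sin(z)^5 + 4610*sin(z)^4 - 5326*sin(z)^3 - 16336*sin(z)^2 + 46248*sin(z) - 24544)/(sin(z)^3 - 13*sin(z)^2 + 52*sin(z) - 60)^3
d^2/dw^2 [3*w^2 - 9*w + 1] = 6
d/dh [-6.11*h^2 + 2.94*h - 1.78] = 2.94 - 12.22*h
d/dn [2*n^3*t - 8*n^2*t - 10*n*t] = 2*t*(3*n^2 - 8*n - 5)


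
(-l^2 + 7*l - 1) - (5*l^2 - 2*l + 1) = -6*l^2 + 9*l - 2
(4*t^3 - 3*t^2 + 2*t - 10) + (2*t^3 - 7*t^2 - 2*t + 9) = 6*t^3 - 10*t^2 - 1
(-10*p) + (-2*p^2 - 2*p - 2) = -2*p^2 - 12*p - 2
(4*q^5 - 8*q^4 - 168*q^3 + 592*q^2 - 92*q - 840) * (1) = 4*q^5 - 8*q^4 - 168*q^3 + 592*q^2 - 92*q - 840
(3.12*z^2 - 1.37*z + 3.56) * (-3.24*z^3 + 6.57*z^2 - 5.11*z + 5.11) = -10.1088*z^5 + 24.9372*z^4 - 36.4785*z^3 + 46.3331*z^2 - 25.1923*z + 18.1916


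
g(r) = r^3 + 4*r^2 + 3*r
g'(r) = 3*r^2 + 8*r + 3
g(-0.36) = -0.61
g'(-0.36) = 0.51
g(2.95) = 69.33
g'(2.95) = 52.71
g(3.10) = 77.53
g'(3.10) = 56.63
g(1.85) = 25.57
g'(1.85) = 28.07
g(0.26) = 1.07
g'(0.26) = 5.28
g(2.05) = 31.58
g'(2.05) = 32.01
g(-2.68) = 1.44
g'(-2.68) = 3.11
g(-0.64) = -0.54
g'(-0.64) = -0.89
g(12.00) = 2340.00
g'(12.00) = 531.00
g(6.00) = 378.00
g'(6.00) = 159.00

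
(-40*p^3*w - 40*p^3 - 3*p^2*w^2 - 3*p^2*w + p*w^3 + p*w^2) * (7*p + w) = -280*p^4*w - 280*p^4 - 61*p^3*w^2 - 61*p^3*w + 4*p^2*w^3 + 4*p^2*w^2 + p*w^4 + p*w^3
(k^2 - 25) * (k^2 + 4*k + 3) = k^4 + 4*k^3 - 22*k^2 - 100*k - 75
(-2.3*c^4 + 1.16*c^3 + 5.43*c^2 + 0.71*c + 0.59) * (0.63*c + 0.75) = -1.449*c^5 - 0.9942*c^4 + 4.2909*c^3 + 4.5198*c^2 + 0.9042*c + 0.4425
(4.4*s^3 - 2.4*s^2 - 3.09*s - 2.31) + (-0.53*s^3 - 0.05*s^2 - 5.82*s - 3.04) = 3.87*s^3 - 2.45*s^2 - 8.91*s - 5.35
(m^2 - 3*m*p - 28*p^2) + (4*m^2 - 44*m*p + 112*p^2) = 5*m^2 - 47*m*p + 84*p^2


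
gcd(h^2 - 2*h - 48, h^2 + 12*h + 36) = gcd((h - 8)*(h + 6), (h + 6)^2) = h + 6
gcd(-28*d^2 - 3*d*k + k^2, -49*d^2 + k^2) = 7*d - k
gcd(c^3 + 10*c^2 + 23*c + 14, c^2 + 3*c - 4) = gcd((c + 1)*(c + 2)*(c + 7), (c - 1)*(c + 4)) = 1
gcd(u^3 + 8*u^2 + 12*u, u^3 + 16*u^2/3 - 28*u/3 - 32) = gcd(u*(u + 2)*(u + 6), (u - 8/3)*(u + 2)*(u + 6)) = u^2 + 8*u + 12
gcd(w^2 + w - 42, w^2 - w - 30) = w - 6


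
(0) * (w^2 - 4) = 0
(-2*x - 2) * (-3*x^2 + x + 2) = 6*x^3 + 4*x^2 - 6*x - 4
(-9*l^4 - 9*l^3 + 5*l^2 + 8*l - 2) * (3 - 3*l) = 27*l^5 - 42*l^3 - 9*l^2 + 30*l - 6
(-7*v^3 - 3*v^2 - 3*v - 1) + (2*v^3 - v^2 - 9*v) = -5*v^3 - 4*v^2 - 12*v - 1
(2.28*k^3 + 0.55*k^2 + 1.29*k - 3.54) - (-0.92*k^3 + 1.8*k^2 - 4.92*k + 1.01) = 3.2*k^3 - 1.25*k^2 + 6.21*k - 4.55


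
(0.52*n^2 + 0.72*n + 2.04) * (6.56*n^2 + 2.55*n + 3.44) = 3.4112*n^4 + 6.0492*n^3 + 17.0072*n^2 + 7.6788*n + 7.0176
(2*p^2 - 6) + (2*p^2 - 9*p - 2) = 4*p^2 - 9*p - 8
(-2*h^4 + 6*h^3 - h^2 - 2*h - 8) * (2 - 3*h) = 6*h^5 - 22*h^4 + 15*h^3 + 4*h^2 + 20*h - 16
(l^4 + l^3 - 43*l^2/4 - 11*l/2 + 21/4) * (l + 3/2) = l^5 + 5*l^4/2 - 37*l^3/4 - 173*l^2/8 - 3*l + 63/8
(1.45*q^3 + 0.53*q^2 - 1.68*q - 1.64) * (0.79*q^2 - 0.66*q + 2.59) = 1.1455*q^5 - 0.5383*q^4 + 2.0785*q^3 + 1.1859*q^2 - 3.2688*q - 4.2476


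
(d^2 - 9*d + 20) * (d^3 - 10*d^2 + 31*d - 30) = d^5 - 19*d^4 + 141*d^3 - 509*d^2 + 890*d - 600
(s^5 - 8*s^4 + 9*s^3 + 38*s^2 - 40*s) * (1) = s^5 - 8*s^4 + 9*s^3 + 38*s^2 - 40*s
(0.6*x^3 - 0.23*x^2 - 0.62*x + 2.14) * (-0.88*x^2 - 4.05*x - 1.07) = -0.528*x^5 - 2.2276*x^4 + 0.8351*x^3 + 0.8739*x^2 - 8.0036*x - 2.2898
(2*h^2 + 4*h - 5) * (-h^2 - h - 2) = -2*h^4 - 6*h^3 - 3*h^2 - 3*h + 10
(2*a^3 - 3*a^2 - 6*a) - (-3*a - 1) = 2*a^3 - 3*a^2 - 3*a + 1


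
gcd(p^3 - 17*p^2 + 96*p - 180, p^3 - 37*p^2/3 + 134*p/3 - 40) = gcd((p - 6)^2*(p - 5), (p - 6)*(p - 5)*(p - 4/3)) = p^2 - 11*p + 30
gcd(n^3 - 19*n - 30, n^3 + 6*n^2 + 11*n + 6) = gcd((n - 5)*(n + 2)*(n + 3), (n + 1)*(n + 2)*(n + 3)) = n^2 + 5*n + 6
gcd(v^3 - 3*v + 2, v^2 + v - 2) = v^2 + v - 2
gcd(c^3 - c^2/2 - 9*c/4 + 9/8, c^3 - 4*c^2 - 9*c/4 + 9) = c^2 - 9/4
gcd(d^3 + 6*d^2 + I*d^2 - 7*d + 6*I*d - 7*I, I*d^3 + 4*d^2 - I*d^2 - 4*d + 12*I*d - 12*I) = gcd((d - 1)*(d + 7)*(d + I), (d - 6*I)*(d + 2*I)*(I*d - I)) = d - 1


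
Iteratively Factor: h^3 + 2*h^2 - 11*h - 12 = (h + 4)*(h^2 - 2*h - 3) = (h + 1)*(h + 4)*(h - 3)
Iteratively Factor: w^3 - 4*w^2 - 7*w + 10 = (w - 1)*(w^2 - 3*w - 10) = (w - 5)*(w - 1)*(w + 2)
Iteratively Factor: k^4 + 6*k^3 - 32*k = (k - 2)*(k^3 + 8*k^2 + 16*k) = (k - 2)*(k + 4)*(k^2 + 4*k) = k*(k - 2)*(k + 4)*(k + 4)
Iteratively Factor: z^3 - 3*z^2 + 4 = (z - 2)*(z^2 - z - 2) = (z - 2)*(z + 1)*(z - 2)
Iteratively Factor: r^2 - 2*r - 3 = (r + 1)*(r - 3)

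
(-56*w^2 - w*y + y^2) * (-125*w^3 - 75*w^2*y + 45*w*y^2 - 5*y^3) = 7000*w^5 + 4325*w^4*y - 2570*w^3*y^2 + 160*w^2*y^3 + 50*w*y^4 - 5*y^5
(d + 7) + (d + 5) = 2*d + 12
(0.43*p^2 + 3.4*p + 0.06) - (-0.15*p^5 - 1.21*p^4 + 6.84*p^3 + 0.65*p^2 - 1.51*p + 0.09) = 0.15*p^5 + 1.21*p^4 - 6.84*p^3 - 0.22*p^2 + 4.91*p - 0.03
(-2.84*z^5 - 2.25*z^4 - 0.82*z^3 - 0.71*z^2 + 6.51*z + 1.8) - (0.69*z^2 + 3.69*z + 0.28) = -2.84*z^5 - 2.25*z^4 - 0.82*z^3 - 1.4*z^2 + 2.82*z + 1.52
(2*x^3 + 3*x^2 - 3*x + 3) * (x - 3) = 2*x^4 - 3*x^3 - 12*x^2 + 12*x - 9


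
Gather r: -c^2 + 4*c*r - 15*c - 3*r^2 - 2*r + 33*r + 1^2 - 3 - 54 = -c^2 - 15*c - 3*r^2 + r*(4*c + 31) - 56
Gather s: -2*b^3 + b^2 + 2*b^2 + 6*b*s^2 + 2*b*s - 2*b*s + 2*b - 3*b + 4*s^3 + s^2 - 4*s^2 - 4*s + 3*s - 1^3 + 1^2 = -2*b^3 + 3*b^2 - b + 4*s^3 + s^2*(6*b - 3) - s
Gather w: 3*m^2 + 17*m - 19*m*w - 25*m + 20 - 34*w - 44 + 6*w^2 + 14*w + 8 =3*m^2 - 8*m + 6*w^2 + w*(-19*m - 20) - 16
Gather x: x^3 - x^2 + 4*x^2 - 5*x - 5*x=x^3 + 3*x^2 - 10*x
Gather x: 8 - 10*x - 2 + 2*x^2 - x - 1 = 2*x^2 - 11*x + 5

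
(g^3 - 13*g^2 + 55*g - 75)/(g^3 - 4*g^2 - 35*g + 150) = (g - 3)/(g + 6)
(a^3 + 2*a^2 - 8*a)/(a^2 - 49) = a*(a^2 + 2*a - 8)/(a^2 - 49)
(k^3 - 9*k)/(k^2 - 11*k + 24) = k*(k + 3)/(k - 8)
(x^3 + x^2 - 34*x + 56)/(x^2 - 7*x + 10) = (x^2 + 3*x - 28)/(x - 5)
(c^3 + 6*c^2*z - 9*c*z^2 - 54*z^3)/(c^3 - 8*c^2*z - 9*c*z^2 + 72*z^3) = (-c - 6*z)/(-c + 8*z)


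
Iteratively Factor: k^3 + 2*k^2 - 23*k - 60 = (k + 3)*(k^2 - k - 20) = (k + 3)*(k + 4)*(k - 5)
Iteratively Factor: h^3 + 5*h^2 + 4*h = (h + 4)*(h^2 + h) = h*(h + 4)*(h + 1)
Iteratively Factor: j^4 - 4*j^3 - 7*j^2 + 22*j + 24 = (j + 2)*(j^3 - 6*j^2 + 5*j + 12) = (j - 4)*(j + 2)*(j^2 - 2*j - 3) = (j - 4)*(j - 3)*(j + 2)*(j + 1)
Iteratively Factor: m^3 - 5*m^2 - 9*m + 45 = (m - 5)*(m^2 - 9) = (m - 5)*(m - 3)*(m + 3)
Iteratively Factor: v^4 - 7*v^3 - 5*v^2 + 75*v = (v - 5)*(v^3 - 2*v^2 - 15*v) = (v - 5)^2*(v^2 + 3*v) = (v - 5)^2*(v + 3)*(v)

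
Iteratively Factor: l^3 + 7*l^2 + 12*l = (l + 3)*(l^2 + 4*l) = (l + 3)*(l + 4)*(l)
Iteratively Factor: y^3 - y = (y - 1)*(y^2 + y) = y*(y - 1)*(y + 1)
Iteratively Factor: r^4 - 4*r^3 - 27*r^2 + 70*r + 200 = (r - 5)*(r^3 + r^2 - 22*r - 40) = (r - 5)*(r + 2)*(r^2 - r - 20) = (r - 5)^2*(r + 2)*(r + 4)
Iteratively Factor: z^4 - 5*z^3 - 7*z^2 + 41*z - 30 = (z - 1)*(z^3 - 4*z^2 - 11*z + 30) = (z - 5)*(z - 1)*(z^2 + z - 6) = (z - 5)*(z - 2)*(z - 1)*(z + 3)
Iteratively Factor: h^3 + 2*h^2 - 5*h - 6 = (h + 3)*(h^2 - h - 2) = (h + 1)*(h + 3)*(h - 2)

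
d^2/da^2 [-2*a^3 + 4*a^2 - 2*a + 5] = 8 - 12*a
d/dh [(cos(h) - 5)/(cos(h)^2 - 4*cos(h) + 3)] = (cos(h)^2 - 10*cos(h) + 17)*sin(h)/(cos(h)^2 - 4*cos(h) + 3)^2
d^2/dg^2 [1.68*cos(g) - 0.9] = -1.68*cos(g)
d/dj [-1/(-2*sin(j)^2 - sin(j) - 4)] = -(4*sin(j) + 1)*cos(j)/(sin(j) - cos(2*j) + 5)^2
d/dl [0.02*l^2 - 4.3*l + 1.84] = 0.04*l - 4.3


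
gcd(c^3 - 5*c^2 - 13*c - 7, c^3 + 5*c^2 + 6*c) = 1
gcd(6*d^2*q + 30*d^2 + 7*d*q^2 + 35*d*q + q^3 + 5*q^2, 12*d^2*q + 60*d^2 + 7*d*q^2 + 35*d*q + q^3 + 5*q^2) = q + 5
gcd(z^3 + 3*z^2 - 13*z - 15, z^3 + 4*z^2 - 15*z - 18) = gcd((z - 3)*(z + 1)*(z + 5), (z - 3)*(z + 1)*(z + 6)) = z^2 - 2*z - 3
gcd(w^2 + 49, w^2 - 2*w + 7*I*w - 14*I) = w + 7*I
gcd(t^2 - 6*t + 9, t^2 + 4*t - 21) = t - 3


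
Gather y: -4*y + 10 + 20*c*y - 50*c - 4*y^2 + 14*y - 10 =-50*c - 4*y^2 + y*(20*c + 10)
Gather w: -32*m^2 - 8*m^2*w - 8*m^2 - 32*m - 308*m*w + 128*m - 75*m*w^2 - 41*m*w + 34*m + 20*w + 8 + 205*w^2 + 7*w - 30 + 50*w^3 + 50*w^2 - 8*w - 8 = -40*m^2 + 130*m + 50*w^3 + w^2*(255 - 75*m) + w*(-8*m^2 - 349*m + 19) - 30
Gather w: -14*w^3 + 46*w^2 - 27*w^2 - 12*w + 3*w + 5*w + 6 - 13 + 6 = -14*w^3 + 19*w^2 - 4*w - 1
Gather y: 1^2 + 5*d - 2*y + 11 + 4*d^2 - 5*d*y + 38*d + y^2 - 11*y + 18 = 4*d^2 + 43*d + y^2 + y*(-5*d - 13) + 30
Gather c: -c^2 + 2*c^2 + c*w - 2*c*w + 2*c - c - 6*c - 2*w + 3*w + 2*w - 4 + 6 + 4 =c^2 + c*(-w - 5) + 3*w + 6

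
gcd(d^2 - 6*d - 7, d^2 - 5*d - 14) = d - 7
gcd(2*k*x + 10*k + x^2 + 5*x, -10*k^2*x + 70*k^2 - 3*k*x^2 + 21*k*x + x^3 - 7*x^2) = 2*k + x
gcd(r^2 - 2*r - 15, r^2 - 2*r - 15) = r^2 - 2*r - 15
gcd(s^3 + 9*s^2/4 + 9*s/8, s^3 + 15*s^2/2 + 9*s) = s^2 + 3*s/2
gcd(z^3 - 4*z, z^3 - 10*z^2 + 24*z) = z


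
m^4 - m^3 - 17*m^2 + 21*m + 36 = (m - 3)^2*(m + 1)*(m + 4)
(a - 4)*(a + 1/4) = a^2 - 15*a/4 - 1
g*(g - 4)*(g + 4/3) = g^3 - 8*g^2/3 - 16*g/3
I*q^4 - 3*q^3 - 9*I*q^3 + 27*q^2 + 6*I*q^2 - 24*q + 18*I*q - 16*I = (q - 8)*(q + I)*(q + 2*I)*(I*q - I)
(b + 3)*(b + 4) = b^2 + 7*b + 12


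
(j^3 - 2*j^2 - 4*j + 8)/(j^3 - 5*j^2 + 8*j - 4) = (j + 2)/(j - 1)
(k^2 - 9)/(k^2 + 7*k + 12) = (k - 3)/(k + 4)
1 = 1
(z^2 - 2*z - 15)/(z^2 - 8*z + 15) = (z + 3)/(z - 3)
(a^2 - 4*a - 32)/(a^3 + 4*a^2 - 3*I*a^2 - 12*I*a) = (a - 8)/(a*(a - 3*I))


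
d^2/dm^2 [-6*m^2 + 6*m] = -12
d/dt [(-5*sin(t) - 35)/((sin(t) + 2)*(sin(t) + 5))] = 5*(sin(t)^2 + 14*sin(t) + 39)*cos(t)/((sin(t) + 2)^2*(sin(t) + 5)^2)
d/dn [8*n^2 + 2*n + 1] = 16*n + 2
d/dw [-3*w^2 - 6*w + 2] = -6*w - 6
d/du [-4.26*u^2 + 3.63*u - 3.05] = 3.63 - 8.52*u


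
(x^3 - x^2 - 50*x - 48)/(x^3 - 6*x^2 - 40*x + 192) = (x + 1)/(x - 4)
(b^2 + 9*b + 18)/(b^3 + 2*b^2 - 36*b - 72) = (b + 3)/(b^2 - 4*b - 12)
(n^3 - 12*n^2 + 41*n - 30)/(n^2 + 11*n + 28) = (n^3 - 12*n^2 + 41*n - 30)/(n^2 + 11*n + 28)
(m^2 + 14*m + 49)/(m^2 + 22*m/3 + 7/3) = 3*(m + 7)/(3*m + 1)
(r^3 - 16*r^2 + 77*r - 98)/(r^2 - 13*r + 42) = (r^2 - 9*r + 14)/(r - 6)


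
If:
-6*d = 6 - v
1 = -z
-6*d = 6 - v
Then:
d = v/6 - 1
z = -1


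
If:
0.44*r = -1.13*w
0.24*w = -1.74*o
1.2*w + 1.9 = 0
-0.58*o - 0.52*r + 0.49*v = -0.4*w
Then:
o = 0.22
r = 4.07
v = 5.87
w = -1.58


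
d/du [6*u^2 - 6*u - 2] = 12*u - 6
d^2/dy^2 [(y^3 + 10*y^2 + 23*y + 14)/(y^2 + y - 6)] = 8*(5*y^3 + 51*y^2 + 141*y + 149)/(y^6 + 3*y^5 - 15*y^4 - 35*y^3 + 90*y^2 + 108*y - 216)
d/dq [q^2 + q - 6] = 2*q + 1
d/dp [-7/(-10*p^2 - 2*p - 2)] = 7*(-10*p - 1)/(2*(5*p^2 + p + 1)^2)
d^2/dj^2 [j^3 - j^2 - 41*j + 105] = 6*j - 2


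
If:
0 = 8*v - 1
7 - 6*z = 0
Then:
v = 1/8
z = 7/6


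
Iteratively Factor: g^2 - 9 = (g + 3)*(g - 3)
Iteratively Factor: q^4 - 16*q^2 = (q)*(q^3 - 16*q) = q*(q - 4)*(q^2 + 4*q) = q^2*(q - 4)*(q + 4)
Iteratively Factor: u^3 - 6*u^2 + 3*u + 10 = (u - 2)*(u^2 - 4*u - 5) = (u - 2)*(u + 1)*(u - 5)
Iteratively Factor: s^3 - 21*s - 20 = (s + 4)*(s^2 - 4*s - 5) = (s - 5)*(s + 4)*(s + 1)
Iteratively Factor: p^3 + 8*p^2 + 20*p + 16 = (p + 2)*(p^2 + 6*p + 8) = (p + 2)*(p + 4)*(p + 2)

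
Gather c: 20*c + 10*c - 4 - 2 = 30*c - 6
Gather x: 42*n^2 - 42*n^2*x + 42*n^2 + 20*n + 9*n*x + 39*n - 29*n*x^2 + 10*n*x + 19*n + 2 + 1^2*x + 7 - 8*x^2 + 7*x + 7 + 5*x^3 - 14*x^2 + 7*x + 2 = 84*n^2 + 78*n + 5*x^3 + x^2*(-29*n - 22) + x*(-42*n^2 + 19*n + 15) + 18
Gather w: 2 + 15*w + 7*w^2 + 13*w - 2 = 7*w^2 + 28*w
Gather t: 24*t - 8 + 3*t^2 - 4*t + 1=3*t^2 + 20*t - 7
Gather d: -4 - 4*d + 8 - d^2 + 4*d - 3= 1 - d^2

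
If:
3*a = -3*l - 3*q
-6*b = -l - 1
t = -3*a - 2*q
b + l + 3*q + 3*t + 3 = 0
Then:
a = 25*t/47 + 38/47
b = 6*t/47 + 11/47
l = 36*t/47 + 19/47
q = -61*t/47 - 57/47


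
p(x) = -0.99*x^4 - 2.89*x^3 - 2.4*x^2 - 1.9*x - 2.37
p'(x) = -3.96*x^3 - 8.67*x^2 - 4.8*x - 1.9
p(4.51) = -734.45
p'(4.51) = -563.16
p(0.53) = -4.56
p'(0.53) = -7.47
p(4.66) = -822.65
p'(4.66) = -613.27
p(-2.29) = -3.12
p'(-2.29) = 11.18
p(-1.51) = -0.17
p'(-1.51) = -0.79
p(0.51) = -4.41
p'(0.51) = -7.13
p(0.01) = -2.39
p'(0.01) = -1.95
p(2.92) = -172.31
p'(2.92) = -188.43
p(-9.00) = -4568.25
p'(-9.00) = 2225.87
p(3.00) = -187.89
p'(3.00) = -201.25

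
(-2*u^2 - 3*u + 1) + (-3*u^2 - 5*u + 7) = -5*u^2 - 8*u + 8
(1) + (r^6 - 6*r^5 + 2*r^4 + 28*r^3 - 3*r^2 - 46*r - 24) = r^6 - 6*r^5 + 2*r^4 + 28*r^3 - 3*r^2 - 46*r - 23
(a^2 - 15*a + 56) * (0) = 0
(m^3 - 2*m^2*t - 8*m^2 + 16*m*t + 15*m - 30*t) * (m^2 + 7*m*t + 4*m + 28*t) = m^5 + 5*m^4*t - 4*m^4 - 14*m^3*t^2 - 20*m^3*t - 17*m^3 + 56*m^2*t^2 - 85*m^2*t + 60*m^2 + 238*m*t^2 + 300*m*t - 840*t^2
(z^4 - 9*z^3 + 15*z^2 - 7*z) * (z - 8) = z^5 - 17*z^4 + 87*z^3 - 127*z^2 + 56*z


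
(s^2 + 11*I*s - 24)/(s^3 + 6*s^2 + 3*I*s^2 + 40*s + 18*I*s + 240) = (s + 3*I)/(s^2 + s*(6 - 5*I) - 30*I)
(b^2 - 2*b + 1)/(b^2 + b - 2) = (b - 1)/(b + 2)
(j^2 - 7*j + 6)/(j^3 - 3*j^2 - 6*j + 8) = (j - 6)/(j^2 - 2*j - 8)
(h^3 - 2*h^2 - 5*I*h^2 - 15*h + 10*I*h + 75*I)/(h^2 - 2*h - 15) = h - 5*I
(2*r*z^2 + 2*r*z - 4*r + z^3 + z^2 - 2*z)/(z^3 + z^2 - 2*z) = (2*r + z)/z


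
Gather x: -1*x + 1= 1 - x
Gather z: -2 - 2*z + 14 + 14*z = 12*z + 12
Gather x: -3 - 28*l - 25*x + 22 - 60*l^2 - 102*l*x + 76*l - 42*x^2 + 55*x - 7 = -60*l^2 + 48*l - 42*x^2 + x*(30 - 102*l) + 12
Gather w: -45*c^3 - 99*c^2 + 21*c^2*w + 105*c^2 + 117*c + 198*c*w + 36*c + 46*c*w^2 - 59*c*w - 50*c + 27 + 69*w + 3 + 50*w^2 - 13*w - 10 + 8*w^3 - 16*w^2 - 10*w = -45*c^3 + 6*c^2 + 103*c + 8*w^3 + w^2*(46*c + 34) + w*(21*c^2 + 139*c + 46) + 20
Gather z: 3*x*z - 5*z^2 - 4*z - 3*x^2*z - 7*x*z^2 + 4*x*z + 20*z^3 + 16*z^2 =20*z^3 + z^2*(11 - 7*x) + z*(-3*x^2 + 7*x - 4)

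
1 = 1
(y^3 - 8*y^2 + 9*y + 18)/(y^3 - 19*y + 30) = (y^2 - 5*y - 6)/(y^2 + 3*y - 10)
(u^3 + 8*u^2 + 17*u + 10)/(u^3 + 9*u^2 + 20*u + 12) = (u + 5)/(u + 6)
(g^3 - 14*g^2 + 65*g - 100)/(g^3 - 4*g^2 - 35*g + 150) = (g - 4)/(g + 6)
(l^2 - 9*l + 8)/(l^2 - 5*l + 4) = (l - 8)/(l - 4)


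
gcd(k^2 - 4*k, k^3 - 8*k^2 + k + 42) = 1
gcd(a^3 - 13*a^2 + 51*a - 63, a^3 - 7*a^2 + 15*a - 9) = a^2 - 6*a + 9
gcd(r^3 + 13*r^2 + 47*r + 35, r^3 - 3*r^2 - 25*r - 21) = r + 1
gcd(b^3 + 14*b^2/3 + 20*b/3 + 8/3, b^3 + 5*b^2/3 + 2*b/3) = b + 2/3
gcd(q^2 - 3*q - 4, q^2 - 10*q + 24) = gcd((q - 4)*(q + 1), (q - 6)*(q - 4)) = q - 4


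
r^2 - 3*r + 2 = (r - 2)*(r - 1)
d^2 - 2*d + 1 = (d - 1)^2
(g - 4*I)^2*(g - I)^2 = g^4 - 10*I*g^3 - 33*g^2 + 40*I*g + 16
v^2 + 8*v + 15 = (v + 3)*(v + 5)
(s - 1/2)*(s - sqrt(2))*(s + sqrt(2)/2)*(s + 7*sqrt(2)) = s^4 - s^3/2 + 13*sqrt(2)*s^3/2 - 8*s^2 - 13*sqrt(2)*s^2/4 - 7*sqrt(2)*s + 4*s + 7*sqrt(2)/2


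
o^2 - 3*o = o*(o - 3)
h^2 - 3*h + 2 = (h - 2)*(h - 1)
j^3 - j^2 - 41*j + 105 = (j - 5)*(j - 3)*(j + 7)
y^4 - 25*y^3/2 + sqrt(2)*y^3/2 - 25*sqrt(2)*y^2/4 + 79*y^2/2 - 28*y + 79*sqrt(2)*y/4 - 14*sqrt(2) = (y - 8)*(y - 7/2)*(y - 1)*(y + sqrt(2)/2)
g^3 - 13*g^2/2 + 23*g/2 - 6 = (g - 4)*(g - 3/2)*(g - 1)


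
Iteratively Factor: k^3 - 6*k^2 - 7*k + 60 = (k - 5)*(k^2 - k - 12) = (k - 5)*(k - 4)*(k + 3)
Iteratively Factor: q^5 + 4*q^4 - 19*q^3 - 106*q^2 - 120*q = (q)*(q^4 + 4*q^3 - 19*q^2 - 106*q - 120) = q*(q + 3)*(q^3 + q^2 - 22*q - 40) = q*(q - 5)*(q + 3)*(q^2 + 6*q + 8) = q*(q - 5)*(q + 2)*(q + 3)*(q + 4)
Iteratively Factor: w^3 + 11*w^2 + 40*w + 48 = (w + 4)*(w^2 + 7*w + 12) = (w + 4)^2*(w + 3)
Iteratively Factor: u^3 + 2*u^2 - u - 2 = (u + 1)*(u^2 + u - 2) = (u - 1)*(u + 1)*(u + 2)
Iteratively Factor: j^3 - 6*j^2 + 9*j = (j - 3)*(j^2 - 3*j) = (j - 3)^2*(j)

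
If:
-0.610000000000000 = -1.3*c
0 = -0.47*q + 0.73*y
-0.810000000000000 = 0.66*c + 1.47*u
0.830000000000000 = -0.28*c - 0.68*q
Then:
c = 0.47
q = -1.41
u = -0.76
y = -0.91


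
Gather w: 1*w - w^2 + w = -w^2 + 2*w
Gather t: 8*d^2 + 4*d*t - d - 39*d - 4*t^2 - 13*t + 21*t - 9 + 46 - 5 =8*d^2 - 40*d - 4*t^2 + t*(4*d + 8) + 32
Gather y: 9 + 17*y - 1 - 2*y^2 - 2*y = -2*y^2 + 15*y + 8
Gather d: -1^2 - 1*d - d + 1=-2*d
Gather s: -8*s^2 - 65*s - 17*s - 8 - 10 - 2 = -8*s^2 - 82*s - 20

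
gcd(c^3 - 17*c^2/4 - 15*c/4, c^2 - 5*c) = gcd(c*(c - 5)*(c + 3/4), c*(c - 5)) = c^2 - 5*c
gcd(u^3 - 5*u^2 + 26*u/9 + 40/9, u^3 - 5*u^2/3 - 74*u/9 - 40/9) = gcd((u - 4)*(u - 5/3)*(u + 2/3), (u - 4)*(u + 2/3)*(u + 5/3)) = u^2 - 10*u/3 - 8/3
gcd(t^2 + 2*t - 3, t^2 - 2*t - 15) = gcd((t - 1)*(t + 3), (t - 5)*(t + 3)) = t + 3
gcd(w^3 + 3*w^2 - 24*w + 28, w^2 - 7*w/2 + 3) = w - 2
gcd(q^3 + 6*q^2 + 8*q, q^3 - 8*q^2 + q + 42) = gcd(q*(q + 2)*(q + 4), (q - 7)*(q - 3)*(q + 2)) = q + 2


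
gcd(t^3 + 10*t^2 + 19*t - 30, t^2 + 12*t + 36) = t + 6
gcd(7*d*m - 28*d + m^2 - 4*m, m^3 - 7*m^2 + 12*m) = m - 4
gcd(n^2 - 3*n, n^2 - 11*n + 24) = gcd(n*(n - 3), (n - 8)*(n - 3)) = n - 3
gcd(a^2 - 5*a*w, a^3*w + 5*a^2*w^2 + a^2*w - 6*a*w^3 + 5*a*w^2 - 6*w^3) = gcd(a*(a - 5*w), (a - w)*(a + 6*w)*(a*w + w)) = 1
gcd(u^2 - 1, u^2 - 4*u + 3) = u - 1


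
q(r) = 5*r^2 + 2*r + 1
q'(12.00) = 122.00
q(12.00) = 745.00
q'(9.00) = 92.00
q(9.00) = 424.00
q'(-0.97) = -7.70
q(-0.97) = 3.76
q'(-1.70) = -15.00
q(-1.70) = 12.05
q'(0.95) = 11.50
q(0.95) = 7.41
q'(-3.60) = -34.00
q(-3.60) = 58.60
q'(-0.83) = -6.30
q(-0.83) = 2.78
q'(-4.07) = -38.70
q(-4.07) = 75.68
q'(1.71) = 19.10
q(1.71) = 19.04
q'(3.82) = 40.20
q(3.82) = 81.60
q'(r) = 10*r + 2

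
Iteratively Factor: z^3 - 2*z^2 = (z - 2)*(z^2) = z*(z - 2)*(z)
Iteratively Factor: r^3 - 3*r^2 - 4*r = (r + 1)*(r^2 - 4*r) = (r - 4)*(r + 1)*(r)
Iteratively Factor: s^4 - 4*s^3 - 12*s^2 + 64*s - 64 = (s - 2)*(s^3 - 2*s^2 - 16*s + 32) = (s - 4)*(s - 2)*(s^2 + 2*s - 8) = (s - 4)*(s - 2)*(s + 4)*(s - 2)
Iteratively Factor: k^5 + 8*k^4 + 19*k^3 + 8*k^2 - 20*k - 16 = (k - 1)*(k^4 + 9*k^3 + 28*k^2 + 36*k + 16) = (k - 1)*(k + 4)*(k^3 + 5*k^2 + 8*k + 4) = (k - 1)*(k + 2)*(k + 4)*(k^2 + 3*k + 2) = (k - 1)*(k + 1)*(k + 2)*(k + 4)*(k + 2)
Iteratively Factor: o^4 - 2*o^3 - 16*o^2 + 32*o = (o - 4)*(o^3 + 2*o^2 - 8*o) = (o - 4)*(o + 4)*(o^2 - 2*o) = (o - 4)*(o - 2)*(o + 4)*(o)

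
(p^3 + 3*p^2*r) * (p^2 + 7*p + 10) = p^5 + 3*p^4*r + 7*p^4 + 21*p^3*r + 10*p^3 + 30*p^2*r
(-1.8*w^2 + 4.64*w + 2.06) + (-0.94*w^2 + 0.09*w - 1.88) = -2.74*w^2 + 4.73*w + 0.18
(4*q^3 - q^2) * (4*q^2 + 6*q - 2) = 16*q^5 + 20*q^4 - 14*q^3 + 2*q^2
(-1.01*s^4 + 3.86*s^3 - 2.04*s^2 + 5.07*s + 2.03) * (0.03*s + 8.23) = -0.0303*s^5 - 8.1965*s^4 + 31.7066*s^3 - 16.6371*s^2 + 41.787*s + 16.7069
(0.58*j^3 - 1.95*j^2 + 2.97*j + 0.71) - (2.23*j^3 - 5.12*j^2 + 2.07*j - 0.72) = -1.65*j^3 + 3.17*j^2 + 0.9*j + 1.43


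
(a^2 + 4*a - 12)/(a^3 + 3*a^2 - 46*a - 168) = (a - 2)/(a^2 - 3*a - 28)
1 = 1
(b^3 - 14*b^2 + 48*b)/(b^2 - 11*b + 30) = b*(b - 8)/(b - 5)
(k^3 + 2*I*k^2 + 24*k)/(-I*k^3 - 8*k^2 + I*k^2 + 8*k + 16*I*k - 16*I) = k*(I*k - 6)/(k^2 - k*(1 + 4*I) + 4*I)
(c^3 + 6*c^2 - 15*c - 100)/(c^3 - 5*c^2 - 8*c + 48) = (c^2 + 10*c + 25)/(c^2 - c - 12)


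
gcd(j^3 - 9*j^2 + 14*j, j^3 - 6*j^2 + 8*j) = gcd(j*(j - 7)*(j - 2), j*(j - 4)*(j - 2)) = j^2 - 2*j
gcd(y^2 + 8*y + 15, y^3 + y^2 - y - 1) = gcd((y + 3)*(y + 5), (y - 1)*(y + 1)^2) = 1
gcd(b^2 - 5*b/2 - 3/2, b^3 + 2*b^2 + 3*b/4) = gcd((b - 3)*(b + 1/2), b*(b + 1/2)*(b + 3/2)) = b + 1/2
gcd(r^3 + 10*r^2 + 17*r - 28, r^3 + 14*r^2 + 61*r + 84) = r^2 + 11*r + 28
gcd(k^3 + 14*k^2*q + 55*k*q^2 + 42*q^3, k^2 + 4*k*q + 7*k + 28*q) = 1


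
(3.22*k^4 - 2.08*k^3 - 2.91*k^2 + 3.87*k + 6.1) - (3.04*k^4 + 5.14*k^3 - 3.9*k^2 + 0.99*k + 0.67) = 0.18*k^4 - 7.22*k^3 + 0.99*k^2 + 2.88*k + 5.43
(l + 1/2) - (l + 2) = -3/2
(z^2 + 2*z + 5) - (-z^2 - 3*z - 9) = 2*z^2 + 5*z + 14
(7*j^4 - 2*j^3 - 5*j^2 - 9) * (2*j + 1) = 14*j^5 + 3*j^4 - 12*j^3 - 5*j^2 - 18*j - 9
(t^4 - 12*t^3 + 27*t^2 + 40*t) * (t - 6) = t^5 - 18*t^4 + 99*t^3 - 122*t^2 - 240*t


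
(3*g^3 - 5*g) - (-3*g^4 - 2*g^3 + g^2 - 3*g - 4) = 3*g^4 + 5*g^3 - g^2 - 2*g + 4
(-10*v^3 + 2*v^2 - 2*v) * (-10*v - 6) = 100*v^4 + 40*v^3 + 8*v^2 + 12*v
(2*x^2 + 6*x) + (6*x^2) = 8*x^2 + 6*x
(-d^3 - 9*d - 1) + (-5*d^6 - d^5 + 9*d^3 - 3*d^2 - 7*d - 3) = -5*d^6 - d^5 + 8*d^3 - 3*d^2 - 16*d - 4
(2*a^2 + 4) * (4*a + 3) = 8*a^3 + 6*a^2 + 16*a + 12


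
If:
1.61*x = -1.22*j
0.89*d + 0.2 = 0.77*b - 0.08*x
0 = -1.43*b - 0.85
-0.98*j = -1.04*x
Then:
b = -0.59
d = -0.74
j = 0.00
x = 0.00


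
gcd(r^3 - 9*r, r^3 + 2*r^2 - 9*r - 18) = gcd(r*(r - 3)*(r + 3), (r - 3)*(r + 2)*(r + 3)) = r^2 - 9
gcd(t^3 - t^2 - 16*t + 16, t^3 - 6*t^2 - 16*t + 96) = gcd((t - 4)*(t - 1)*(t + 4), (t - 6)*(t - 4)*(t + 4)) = t^2 - 16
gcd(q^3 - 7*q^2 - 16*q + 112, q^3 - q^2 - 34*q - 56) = q^2 - 3*q - 28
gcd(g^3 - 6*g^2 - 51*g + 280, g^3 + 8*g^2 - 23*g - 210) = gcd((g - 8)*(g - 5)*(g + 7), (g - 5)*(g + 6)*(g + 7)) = g^2 + 2*g - 35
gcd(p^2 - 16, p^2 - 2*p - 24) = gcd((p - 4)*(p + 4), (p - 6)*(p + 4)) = p + 4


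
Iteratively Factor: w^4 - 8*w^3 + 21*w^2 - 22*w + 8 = (w - 1)*(w^3 - 7*w^2 + 14*w - 8) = (w - 2)*(w - 1)*(w^2 - 5*w + 4) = (w - 2)*(w - 1)^2*(w - 4)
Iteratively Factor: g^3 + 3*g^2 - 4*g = (g - 1)*(g^2 + 4*g) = (g - 1)*(g + 4)*(g)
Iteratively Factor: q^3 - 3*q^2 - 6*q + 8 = (q - 1)*(q^2 - 2*q - 8) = (q - 1)*(q + 2)*(q - 4)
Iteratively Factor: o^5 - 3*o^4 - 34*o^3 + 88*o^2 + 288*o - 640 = (o + 4)*(o^4 - 7*o^3 - 6*o^2 + 112*o - 160) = (o - 2)*(o + 4)*(o^3 - 5*o^2 - 16*o + 80) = (o - 2)*(o + 4)^2*(o^2 - 9*o + 20) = (o - 5)*(o - 2)*(o + 4)^2*(o - 4)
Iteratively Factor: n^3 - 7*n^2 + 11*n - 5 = (n - 5)*(n^2 - 2*n + 1) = (n - 5)*(n - 1)*(n - 1)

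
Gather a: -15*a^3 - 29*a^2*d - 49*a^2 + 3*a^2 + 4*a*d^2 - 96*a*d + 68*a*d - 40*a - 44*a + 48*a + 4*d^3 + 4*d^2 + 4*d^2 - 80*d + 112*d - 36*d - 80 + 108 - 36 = -15*a^3 + a^2*(-29*d - 46) + a*(4*d^2 - 28*d - 36) + 4*d^3 + 8*d^2 - 4*d - 8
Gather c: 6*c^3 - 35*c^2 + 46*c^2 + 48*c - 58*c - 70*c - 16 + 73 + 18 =6*c^3 + 11*c^2 - 80*c + 75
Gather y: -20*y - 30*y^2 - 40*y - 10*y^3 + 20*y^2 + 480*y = -10*y^3 - 10*y^2 + 420*y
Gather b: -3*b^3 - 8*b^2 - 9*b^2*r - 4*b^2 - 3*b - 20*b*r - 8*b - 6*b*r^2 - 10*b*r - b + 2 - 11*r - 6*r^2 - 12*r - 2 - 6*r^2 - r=-3*b^3 + b^2*(-9*r - 12) + b*(-6*r^2 - 30*r - 12) - 12*r^2 - 24*r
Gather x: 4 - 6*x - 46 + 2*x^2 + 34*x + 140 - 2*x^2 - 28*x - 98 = 0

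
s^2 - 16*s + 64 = (s - 8)^2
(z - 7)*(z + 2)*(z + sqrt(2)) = z^3 - 5*z^2 + sqrt(2)*z^2 - 14*z - 5*sqrt(2)*z - 14*sqrt(2)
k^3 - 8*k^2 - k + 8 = (k - 8)*(k - 1)*(k + 1)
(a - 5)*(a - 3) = a^2 - 8*a + 15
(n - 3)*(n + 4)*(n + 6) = n^3 + 7*n^2 - 6*n - 72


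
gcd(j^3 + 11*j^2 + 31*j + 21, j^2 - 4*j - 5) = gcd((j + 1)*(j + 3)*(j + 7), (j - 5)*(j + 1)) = j + 1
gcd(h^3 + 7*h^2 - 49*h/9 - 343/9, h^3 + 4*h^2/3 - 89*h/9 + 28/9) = h - 7/3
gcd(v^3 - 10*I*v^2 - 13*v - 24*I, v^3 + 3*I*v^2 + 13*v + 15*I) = v^2 - 2*I*v + 3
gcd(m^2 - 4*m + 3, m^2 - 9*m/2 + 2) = 1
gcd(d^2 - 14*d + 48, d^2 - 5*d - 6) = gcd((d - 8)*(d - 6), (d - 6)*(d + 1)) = d - 6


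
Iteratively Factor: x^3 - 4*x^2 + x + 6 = (x - 3)*(x^2 - x - 2) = (x - 3)*(x - 2)*(x + 1)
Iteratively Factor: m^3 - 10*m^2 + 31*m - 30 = (m - 2)*(m^2 - 8*m + 15) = (m - 5)*(m - 2)*(m - 3)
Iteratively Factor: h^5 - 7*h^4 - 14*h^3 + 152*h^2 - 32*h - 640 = (h + 2)*(h^4 - 9*h^3 + 4*h^2 + 144*h - 320) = (h - 4)*(h + 2)*(h^3 - 5*h^2 - 16*h + 80) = (h - 5)*(h - 4)*(h + 2)*(h^2 - 16) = (h - 5)*(h - 4)^2*(h + 2)*(h + 4)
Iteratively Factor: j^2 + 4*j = (j)*(j + 4)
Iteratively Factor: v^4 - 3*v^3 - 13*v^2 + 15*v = (v)*(v^3 - 3*v^2 - 13*v + 15) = v*(v - 5)*(v^2 + 2*v - 3) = v*(v - 5)*(v - 1)*(v + 3)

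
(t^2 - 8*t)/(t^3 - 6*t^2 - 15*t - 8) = t/(t^2 + 2*t + 1)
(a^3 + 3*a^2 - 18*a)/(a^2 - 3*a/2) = 2*(a^2 + 3*a - 18)/(2*a - 3)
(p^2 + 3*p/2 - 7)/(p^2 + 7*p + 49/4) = 2*(p - 2)/(2*p + 7)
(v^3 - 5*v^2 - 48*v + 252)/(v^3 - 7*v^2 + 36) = (v^2 + v - 42)/(v^2 - v - 6)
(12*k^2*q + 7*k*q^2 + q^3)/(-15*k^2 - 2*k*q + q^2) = q*(4*k + q)/(-5*k + q)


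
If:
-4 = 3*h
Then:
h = -4/3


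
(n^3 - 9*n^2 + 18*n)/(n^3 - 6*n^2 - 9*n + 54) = n/(n + 3)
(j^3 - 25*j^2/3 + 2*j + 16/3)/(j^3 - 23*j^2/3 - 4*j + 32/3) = (3*j + 2)/(3*j + 4)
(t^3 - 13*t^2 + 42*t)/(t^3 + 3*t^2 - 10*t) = (t^2 - 13*t + 42)/(t^2 + 3*t - 10)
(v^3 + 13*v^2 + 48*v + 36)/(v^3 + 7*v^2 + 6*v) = (v + 6)/v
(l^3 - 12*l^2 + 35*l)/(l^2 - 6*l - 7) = l*(l - 5)/(l + 1)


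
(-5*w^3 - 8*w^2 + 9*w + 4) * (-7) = 35*w^3 + 56*w^2 - 63*w - 28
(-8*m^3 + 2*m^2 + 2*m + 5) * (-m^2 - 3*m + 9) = 8*m^5 + 22*m^4 - 80*m^3 + 7*m^2 + 3*m + 45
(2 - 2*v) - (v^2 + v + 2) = -v^2 - 3*v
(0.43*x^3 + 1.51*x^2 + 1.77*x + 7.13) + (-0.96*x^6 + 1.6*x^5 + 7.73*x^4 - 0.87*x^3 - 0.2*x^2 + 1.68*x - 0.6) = -0.96*x^6 + 1.6*x^5 + 7.73*x^4 - 0.44*x^3 + 1.31*x^2 + 3.45*x + 6.53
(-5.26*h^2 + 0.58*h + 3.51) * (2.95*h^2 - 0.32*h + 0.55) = -15.517*h^4 + 3.3942*h^3 + 7.2759*h^2 - 0.8042*h + 1.9305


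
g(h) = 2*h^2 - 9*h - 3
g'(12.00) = 39.00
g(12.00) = 177.00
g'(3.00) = 3.00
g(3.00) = -12.00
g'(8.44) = 24.76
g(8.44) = 63.51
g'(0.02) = -8.92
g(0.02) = -3.18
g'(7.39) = 20.56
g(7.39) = 39.71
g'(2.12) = -0.52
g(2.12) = -13.09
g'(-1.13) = -13.52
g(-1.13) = 9.72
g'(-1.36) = -14.44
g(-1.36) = 12.94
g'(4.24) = 7.96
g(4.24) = -5.20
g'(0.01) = -8.96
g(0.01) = -3.09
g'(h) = 4*h - 9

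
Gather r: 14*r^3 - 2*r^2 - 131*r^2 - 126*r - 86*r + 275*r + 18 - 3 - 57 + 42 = 14*r^3 - 133*r^2 + 63*r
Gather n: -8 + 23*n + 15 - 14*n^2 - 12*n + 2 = -14*n^2 + 11*n + 9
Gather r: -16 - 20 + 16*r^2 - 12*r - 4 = 16*r^2 - 12*r - 40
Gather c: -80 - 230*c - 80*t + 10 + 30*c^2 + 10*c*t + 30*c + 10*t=30*c^2 + c*(10*t - 200) - 70*t - 70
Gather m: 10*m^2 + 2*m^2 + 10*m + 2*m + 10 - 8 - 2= 12*m^2 + 12*m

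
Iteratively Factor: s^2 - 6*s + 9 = (s - 3)*(s - 3)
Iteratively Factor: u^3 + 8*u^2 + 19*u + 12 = (u + 1)*(u^2 + 7*u + 12) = (u + 1)*(u + 4)*(u + 3)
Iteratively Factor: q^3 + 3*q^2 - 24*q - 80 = (q - 5)*(q^2 + 8*q + 16) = (q - 5)*(q + 4)*(q + 4)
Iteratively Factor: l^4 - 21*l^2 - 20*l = (l + 1)*(l^3 - l^2 - 20*l) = (l - 5)*(l + 1)*(l^2 + 4*l) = (l - 5)*(l + 1)*(l + 4)*(l)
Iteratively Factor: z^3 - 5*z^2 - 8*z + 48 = (z - 4)*(z^2 - z - 12) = (z - 4)^2*(z + 3)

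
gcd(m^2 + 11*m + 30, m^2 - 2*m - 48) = m + 6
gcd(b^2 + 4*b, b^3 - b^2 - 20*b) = b^2 + 4*b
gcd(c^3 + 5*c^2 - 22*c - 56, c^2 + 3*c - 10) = 1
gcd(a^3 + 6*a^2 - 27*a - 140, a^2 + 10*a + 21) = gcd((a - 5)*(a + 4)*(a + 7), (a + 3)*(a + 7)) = a + 7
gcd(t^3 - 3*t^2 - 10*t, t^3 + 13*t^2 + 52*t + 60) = t + 2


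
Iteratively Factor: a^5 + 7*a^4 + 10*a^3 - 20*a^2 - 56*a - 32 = (a + 2)*(a^4 + 5*a^3 - 20*a - 16) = (a + 2)*(a + 4)*(a^3 + a^2 - 4*a - 4) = (a + 2)^2*(a + 4)*(a^2 - a - 2) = (a - 2)*(a + 2)^2*(a + 4)*(a + 1)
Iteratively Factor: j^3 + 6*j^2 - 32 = (j + 4)*(j^2 + 2*j - 8) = (j - 2)*(j + 4)*(j + 4)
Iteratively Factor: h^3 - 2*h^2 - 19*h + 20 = (h + 4)*(h^2 - 6*h + 5) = (h - 1)*(h + 4)*(h - 5)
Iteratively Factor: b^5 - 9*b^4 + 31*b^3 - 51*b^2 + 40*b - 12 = (b - 2)*(b^4 - 7*b^3 + 17*b^2 - 17*b + 6) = (b - 2)^2*(b^3 - 5*b^2 + 7*b - 3) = (b - 3)*(b - 2)^2*(b^2 - 2*b + 1) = (b - 3)*(b - 2)^2*(b - 1)*(b - 1)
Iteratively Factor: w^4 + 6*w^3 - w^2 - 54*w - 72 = (w + 3)*(w^3 + 3*w^2 - 10*w - 24) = (w - 3)*(w + 3)*(w^2 + 6*w + 8) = (w - 3)*(w + 3)*(w + 4)*(w + 2)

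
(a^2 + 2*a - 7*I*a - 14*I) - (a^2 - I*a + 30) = 2*a - 6*I*a - 30 - 14*I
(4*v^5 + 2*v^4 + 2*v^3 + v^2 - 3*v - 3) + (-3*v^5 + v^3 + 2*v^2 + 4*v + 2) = v^5 + 2*v^4 + 3*v^3 + 3*v^2 + v - 1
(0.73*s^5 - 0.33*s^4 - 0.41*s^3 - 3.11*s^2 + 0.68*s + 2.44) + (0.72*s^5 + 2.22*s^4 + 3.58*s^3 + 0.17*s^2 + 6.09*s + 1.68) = 1.45*s^5 + 1.89*s^4 + 3.17*s^3 - 2.94*s^2 + 6.77*s + 4.12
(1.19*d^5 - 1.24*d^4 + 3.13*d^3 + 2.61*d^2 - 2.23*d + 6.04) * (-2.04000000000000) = -2.4276*d^5 + 2.5296*d^4 - 6.3852*d^3 - 5.3244*d^2 + 4.5492*d - 12.3216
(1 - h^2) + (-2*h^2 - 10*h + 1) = -3*h^2 - 10*h + 2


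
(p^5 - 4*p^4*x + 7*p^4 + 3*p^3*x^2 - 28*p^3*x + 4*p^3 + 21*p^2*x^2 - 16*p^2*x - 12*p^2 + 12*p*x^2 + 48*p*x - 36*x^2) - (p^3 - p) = p^5 - 4*p^4*x + 7*p^4 + 3*p^3*x^2 - 28*p^3*x + 3*p^3 + 21*p^2*x^2 - 16*p^2*x - 12*p^2 + 12*p*x^2 + 48*p*x + p - 36*x^2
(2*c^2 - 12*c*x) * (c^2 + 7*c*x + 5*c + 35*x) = 2*c^4 + 2*c^3*x + 10*c^3 - 84*c^2*x^2 + 10*c^2*x - 420*c*x^2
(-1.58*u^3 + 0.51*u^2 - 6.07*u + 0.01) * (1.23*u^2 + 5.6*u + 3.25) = -1.9434*u^5 - 8.2207*u^4 - 9.7451*u^3 - 32.3222*u^2 - 19.6715*u + 0.0325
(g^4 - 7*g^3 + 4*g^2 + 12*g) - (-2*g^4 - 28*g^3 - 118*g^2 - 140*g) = 3*g^4 + 21*g^3 + 122*g^2 + 152*g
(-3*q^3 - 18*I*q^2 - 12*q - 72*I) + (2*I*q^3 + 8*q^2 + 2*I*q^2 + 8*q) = -3*q^3 + 2*I*q^3 + 8*q^2 - 16*I*q^2 - 4*q - 72*I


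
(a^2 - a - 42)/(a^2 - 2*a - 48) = (a - 7)/(a - 8)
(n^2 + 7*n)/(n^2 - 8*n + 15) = n*(n + 7)/(n^2 - 8*n + 15)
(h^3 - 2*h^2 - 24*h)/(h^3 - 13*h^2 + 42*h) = (h + 4)/(h - 7)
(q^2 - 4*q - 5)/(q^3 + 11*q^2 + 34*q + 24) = (q - 5)/(q^2 + 10*q + 24)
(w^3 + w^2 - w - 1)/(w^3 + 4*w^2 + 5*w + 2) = (w - 1)/(w + 2)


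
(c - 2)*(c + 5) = c^2 + 3*c - 10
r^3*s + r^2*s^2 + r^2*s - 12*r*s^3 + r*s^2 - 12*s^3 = (r - 3*s)*(r + 4*s)*(r*s + s)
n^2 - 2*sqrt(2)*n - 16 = (n - 4*sqrt(2))*(n + 2*sqrt(2))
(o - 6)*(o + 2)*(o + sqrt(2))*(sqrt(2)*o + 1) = sqrt(2)*o^4 - 4*sqrt(2)*o^3 + 3*o^3 - 11*sqrt(2)*o^2 - 12*o^2 - 36*o - 4*sqrt(2)*o - 12*sqrt(2)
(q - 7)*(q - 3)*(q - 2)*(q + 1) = q^4 - 11*q^3 + 29*q^2 - q - 42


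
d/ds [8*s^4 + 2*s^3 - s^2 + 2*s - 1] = 32*s^3 + 6*s^2 - 2*s + 2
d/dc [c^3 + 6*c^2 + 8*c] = 3*c^2 + 12*c + 8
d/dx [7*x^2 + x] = 14*x + 1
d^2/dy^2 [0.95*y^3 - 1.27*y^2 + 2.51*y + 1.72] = 5.7*y - 2.54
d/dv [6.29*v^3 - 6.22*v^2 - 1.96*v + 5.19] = 18.87*v^2 - 12.44*v - 1.96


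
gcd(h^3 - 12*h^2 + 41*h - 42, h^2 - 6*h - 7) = h - 7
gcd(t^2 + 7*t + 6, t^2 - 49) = 1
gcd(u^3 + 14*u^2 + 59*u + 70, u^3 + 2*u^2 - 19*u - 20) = u + 5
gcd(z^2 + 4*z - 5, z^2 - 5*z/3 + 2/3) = z - 1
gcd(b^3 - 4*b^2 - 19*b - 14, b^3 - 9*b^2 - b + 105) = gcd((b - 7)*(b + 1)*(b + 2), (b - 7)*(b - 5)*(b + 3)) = b - 7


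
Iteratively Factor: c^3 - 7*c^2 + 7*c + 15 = (c - 5)*(c^2 - 2*c - 3) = (c - 5)*(c - 3)*(c + 1)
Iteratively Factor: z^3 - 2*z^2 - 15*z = (z)*(z^2 - 2*z - 15) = z*(z - 5)*(z + 3)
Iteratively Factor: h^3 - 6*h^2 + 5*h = (h)*(h^2 - 6*h + 5) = h*(h - 5)*(h - 1)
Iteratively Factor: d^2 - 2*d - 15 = (d + 3)*(d - 5)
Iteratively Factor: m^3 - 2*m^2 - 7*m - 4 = (m + 1)*(m^2 - 3*m - 4) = (m + 1)^2*(m - 4)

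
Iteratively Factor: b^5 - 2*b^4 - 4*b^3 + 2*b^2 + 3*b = (b + 1)*(b^4 - 3*b^3 - b^2 + 3*b) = (b + 1)^2*(b^3 - 4*b^2 + 3*b) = b*(b + 1)^2*(b^2 - 4*b + 3) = b*(b - 3)*(b + 1)^2*(b - 1)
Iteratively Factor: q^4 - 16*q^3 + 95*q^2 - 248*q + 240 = (q - 4)*(q^3 - 12*q^2 + 47*q - 60) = (q - 4)^2*(q^2 - 8*q + 15) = (q - 5)*(q - 4)^2*(q - 3)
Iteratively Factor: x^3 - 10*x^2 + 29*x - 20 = (x - 4)*(x^2 - 6*x + 5) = (x - 4)*(x - 1)*(x - 5)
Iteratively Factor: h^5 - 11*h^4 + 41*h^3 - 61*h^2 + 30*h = (h - 3)*(h^4 - 8*h^3 + 17*h^2 - 10*h) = (h - 5)*(h - 3)*(h^3 - 3*h^2 + 2*h) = (h - 5)*(h - 3)*(h - 1)*(h^2 - 2*h) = (h - 5)*(h - 3)*(h - 2)*(h - 1)*(h)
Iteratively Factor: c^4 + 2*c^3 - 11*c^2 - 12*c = (c - 3)*(c^3 + 5*c^2 + 4*c) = c*(c - 3)*(c^2 + 5*c + 4) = c*(c - 3)*(c + 4)*(c + 1)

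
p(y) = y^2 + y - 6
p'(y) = 2*y + 1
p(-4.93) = 13.37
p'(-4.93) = -8.86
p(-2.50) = -2.25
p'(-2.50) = -4.00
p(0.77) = -4.64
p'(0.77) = 2.54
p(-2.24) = -3.22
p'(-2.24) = -3.48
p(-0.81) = -6.15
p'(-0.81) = -0.62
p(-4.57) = 10.31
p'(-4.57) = -8.14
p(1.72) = -1.32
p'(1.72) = 4.44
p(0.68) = -4.86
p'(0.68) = 2.36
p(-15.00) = 204.00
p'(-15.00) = -29.00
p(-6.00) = 24.00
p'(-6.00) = -11.00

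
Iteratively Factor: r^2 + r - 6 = (r + 3)*(r - 2)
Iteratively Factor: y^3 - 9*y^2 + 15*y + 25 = (y - 5)*(y^2 - 4*y - 5) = (y - 5)^2*(y + 1)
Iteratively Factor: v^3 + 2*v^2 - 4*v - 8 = (v + 2)*(v^2 - 4) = (v + 2)^2*(v - 2)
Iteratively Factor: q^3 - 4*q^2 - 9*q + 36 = (q - 3)*(q^2 - q - 12) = (q - 4)*(q - 3)*(q + 3)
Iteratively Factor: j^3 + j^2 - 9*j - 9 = (j + 1)*(j^2 - 9) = (j - 3)*(j + 1)*(j + 3)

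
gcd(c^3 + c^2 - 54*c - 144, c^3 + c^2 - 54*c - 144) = c^3 + c^2 - 54*c - 144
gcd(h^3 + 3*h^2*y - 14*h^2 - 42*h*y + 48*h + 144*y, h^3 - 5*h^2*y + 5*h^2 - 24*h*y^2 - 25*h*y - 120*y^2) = h + 3*y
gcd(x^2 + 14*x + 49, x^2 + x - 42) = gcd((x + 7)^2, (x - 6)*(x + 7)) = x + 7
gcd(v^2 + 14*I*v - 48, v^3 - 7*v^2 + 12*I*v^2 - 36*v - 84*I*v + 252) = v + 6*I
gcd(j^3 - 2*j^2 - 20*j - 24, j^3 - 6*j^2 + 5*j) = 1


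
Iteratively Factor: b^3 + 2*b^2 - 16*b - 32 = (b - 4)*(b^2 + 6*b + 8) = (b - 4)*(b + 2)*(b + 4)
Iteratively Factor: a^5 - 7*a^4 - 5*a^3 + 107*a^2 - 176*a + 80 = (a + 4)*(a^4 - 11*a^3 + 39*a^2 - 49*a + 20) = (a - 1)*(a + 4)*(a^3 - 10*a^2 + 29*a - 20) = (a - 4)*(a - 1)*(a + 4)*(a^2 - 6*a + 5) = (a - 5)*(a - 4)*(a - 1)*(a + 4)*(a - 1)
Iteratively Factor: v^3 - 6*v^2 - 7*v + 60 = (v + 3)*(v^2 - 9*v + 20) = (v - 5)*(v + 3)*(v - 4)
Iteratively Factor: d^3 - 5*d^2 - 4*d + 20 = (d + 2)*(d^2 - 7*d + 10) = (d - 2)*(d + 2)*(d - 5)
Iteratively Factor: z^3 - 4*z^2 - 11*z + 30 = (z - 5)*(z^2 + z - 6) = (z - 5)*(z + 3)*(z - 2)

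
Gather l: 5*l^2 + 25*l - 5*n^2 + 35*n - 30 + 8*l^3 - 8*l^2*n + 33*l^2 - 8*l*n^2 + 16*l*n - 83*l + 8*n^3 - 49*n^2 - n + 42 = 8*l^3 + l^2*(38 - 8*n) + l*(-8*n^2 + 16*n - 58) + 8*n^3 - 54*n^2 + 34*n + 12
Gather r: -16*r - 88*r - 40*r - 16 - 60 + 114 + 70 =108 - 144*r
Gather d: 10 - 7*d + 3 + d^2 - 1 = d^2 - 7*d + 12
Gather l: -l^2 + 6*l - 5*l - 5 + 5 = -l^2 + l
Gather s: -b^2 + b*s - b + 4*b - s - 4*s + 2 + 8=-b^2 + 3*b + s*(b - 5) + 10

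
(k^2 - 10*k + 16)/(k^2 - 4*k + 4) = (k - 8)/(k - 2)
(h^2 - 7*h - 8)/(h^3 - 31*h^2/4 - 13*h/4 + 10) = 4*(h + 1)/(4*h^2 + h - 5)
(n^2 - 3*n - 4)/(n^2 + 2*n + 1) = (n - 4)/(n + 1)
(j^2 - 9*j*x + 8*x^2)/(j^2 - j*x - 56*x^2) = (j - x)/(j + 7*x)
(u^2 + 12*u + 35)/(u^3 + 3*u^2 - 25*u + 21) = (u + 5)/(u^2 - 4*u + 3)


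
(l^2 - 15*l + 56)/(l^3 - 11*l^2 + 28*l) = (l - 8)/(l*(l - 4))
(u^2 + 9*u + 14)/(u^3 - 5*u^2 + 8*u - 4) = (u^2 + 9*u + 14)/(u^3 - 5*u^2 + 8*u - 4)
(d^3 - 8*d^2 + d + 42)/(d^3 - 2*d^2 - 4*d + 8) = (d^2 - 10*d + 21)/(d^2 - 4*d + 4)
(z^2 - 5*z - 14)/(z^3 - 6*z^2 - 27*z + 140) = (z + 2)/(z^2 + z - 20)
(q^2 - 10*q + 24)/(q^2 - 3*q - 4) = (q - 6)/(q + 1)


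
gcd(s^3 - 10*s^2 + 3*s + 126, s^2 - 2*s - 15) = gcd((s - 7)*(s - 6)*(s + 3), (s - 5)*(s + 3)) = s + 3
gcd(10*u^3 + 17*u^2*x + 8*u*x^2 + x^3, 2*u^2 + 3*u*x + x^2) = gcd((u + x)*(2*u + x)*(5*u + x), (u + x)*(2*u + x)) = 2*u^2 + 3*u*x + x^2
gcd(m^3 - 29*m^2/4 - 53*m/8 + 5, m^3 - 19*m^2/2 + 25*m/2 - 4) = m^2 - 17*m/2 + 4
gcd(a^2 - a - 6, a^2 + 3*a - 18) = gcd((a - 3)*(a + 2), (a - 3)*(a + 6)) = a - 3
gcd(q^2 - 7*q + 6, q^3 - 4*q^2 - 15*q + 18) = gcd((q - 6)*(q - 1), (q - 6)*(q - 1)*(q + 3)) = q^2 - 7*q + 6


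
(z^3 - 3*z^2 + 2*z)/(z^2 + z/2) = 2*(z^2 - 3*z + 2)/(2*z + 1)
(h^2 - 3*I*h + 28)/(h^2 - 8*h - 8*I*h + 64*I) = (h^2 - 3*I*h + 28)/(h^2 - 8*h - 8*I*h + 64*I)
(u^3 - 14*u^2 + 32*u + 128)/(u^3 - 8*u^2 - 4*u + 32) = (u - 8)/(u - 2)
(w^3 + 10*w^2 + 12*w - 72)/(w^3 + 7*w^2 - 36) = (w + 6)/(w + 3)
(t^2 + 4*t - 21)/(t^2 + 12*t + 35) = (t - 3)/(t + 5)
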